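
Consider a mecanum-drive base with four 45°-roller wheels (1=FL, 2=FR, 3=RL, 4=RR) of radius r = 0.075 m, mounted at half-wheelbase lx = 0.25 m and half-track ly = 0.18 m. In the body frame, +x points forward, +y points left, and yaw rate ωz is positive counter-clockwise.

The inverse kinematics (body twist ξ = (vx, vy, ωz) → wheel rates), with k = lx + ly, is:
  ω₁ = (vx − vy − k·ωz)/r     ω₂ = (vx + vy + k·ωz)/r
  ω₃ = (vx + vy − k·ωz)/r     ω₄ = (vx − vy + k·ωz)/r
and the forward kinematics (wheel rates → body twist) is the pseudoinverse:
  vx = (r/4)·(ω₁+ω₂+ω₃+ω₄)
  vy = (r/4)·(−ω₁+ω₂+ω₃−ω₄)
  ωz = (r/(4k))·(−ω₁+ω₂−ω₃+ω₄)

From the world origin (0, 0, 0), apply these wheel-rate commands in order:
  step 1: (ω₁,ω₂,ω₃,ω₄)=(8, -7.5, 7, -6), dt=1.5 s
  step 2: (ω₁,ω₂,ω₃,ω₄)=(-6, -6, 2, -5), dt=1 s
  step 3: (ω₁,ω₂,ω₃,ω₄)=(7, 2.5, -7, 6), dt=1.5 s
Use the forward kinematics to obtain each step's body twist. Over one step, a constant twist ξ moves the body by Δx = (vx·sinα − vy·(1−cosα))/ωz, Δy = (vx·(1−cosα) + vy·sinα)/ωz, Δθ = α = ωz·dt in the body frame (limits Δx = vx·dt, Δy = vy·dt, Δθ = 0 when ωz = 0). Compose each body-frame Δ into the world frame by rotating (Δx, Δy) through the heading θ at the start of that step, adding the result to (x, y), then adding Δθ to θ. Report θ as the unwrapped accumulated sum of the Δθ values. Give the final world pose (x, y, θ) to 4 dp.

(-0.3237, 0.0602, -1.6134)

step 1: ξ=(vx,vy,ωz)=(0.0281, -0.0469, -1.2427), dt=1.5 → body Δ=(-0.0270, -0.0653, -1.8641) → world pose (-0.0270, -0.0653, -1.8641)
step 2: ξ=(vx,vy,ωz)=(-0.2812, 0.1313, -0.3052), dt=1.0 → body Δ=(-0.2570, 0.1718, -0.3052) → world pose (0.2118, 0.1311, -2.1693)
step 3: ξ=(vx,vy,ωz)=(0.1594, -0.3281, 0.3706), dt=1.5 → body Δ=(0.3603, -0.4025, 0.5560) → world pose (-0.3237, 0.0602, -1.6134)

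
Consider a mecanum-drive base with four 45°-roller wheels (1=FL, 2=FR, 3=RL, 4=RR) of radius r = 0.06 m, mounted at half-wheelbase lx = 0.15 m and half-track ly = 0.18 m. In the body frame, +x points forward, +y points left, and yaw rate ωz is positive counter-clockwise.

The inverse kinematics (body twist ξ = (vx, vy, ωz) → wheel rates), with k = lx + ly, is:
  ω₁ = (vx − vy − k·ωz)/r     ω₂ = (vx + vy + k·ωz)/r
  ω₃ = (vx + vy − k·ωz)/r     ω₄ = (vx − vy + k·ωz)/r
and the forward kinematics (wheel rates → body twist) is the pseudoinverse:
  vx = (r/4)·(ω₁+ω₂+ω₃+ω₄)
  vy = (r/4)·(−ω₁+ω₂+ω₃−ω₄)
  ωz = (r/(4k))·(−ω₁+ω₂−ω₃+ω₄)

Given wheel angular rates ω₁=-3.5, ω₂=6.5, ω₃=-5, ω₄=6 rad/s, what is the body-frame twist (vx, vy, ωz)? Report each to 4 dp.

(0.0600, -0.0150, 0.9545)

k = lx + ly = 0.15 + 0.18 = 0.3300
ω₁+ω₂+ω₃+ω₄ = 4.0000  →  vx = (0.06/4)·4.0000 = 0.0600
−ω₁+ω₂+ω₃−ω₄ = -1.0000  →  vy = (0.06/4)·-1.0000 = -0.0150
−ω₁+ω₂−ω₃+ω₄ = 21.0000  →  ωz = (0.06/1.3200)·21.0000 = 0.9545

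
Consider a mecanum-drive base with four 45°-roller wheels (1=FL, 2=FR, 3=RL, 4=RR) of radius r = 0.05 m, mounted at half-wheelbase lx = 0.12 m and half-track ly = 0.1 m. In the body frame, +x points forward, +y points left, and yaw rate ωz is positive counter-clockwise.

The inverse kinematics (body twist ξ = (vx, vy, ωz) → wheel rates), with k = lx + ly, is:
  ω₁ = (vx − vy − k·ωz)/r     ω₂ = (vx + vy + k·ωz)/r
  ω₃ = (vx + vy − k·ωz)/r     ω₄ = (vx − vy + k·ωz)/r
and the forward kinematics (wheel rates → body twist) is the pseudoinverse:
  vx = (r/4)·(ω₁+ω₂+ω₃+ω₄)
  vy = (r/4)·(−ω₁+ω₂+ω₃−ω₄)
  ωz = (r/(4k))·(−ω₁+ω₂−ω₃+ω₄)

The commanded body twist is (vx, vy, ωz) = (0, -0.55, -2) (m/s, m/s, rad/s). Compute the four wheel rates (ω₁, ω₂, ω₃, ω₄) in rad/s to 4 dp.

(19.8000, -19.8000, -2.2000, 2.2000)

k = lx + ly = 0.12 + 0.1 = 0.2200;  k·ωz = 0.2200·-2 = -0.4400
ω₁ (FL) = (vx − vy − k·ωz)/r = 0.9900/0.05 = 19.8000
ω₂ (FR) = (vx + vy + k·ωz)/r = -0.9900/0.05 = -19.8000
ω₃ (RL) = (vx + vy − k·ωz)/r = -0.1100/0.05 = -2.2000
ω₄ (RR) = (vx − vy + k·ωz)/r = 0.1100/0.05 = 2.2000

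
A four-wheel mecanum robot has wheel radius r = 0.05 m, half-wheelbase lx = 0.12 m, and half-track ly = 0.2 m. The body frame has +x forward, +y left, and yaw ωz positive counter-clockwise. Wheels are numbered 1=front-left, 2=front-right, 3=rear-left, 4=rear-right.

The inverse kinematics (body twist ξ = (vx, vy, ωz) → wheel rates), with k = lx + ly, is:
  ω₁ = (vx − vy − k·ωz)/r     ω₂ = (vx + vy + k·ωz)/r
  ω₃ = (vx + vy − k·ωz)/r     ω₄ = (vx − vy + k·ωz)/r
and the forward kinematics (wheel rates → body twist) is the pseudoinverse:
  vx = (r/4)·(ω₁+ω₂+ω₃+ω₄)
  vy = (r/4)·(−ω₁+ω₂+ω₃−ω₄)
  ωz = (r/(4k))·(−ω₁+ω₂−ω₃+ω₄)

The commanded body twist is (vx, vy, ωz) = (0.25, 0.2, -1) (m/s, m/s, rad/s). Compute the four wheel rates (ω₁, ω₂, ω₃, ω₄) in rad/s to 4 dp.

k = lx + ly = 0.12 + 0.2 = 0.3200;  k·ωz = 0.3200·-1 = -0.3200
ω₁ (FL) = (vx − vy − k·ωz)/r = 0.3700/0.05 = 7.4000
ω₂ (FR) = (vx + vy + k·ωz)/r = 0.1300/0.05 = 2.6000
ω₃ (RL) = (vx + vy − k·ωz)/r = 0.7700/0.05 = 15.4000
ω₄ (RR) = (vx − vy + k·ωz)/r = -0.2700/0.05 = -5.4000

(7.4000, 2.6000, 15.4000, -5.4000)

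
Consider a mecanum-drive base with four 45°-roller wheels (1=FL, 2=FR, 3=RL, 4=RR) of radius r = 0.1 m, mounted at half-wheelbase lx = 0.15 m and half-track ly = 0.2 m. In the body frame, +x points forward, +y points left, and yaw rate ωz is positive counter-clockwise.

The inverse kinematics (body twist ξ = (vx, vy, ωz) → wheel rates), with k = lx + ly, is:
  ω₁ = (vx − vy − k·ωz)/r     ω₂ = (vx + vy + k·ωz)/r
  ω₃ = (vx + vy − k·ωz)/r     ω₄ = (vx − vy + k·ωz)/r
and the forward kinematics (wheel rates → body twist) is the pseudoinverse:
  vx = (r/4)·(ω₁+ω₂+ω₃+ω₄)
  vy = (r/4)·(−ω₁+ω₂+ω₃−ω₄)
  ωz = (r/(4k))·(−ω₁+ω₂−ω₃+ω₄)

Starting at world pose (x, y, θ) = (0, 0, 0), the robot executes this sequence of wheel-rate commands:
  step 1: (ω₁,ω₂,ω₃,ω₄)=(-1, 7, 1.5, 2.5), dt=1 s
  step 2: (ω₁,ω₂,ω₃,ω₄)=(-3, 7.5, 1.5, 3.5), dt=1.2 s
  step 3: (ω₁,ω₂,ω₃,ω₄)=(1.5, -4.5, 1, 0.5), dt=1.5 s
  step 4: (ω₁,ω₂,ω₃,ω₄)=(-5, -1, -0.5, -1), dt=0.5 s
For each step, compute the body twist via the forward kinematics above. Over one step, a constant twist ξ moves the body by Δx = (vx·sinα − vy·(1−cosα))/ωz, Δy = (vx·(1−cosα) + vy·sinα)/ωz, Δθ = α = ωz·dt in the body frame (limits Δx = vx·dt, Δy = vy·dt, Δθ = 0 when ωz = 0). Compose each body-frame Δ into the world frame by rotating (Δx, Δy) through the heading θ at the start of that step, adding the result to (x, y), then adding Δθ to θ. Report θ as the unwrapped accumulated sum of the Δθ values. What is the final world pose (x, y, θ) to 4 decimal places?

step 1: ξ=(vx,vy,ωz)=(0.2500, 0.1750, 0.6429), dt=1.0 → body Δ=(0.1788, 0.2408, 0.6429) → world pose (0.1788, 0.2408, 0.6429)
step 2: ξ=(vx,vy,ωz)=(0.2375, 0.2125, 0.8929), dt=1.2 → body Δ=(0.1095, 0.3476, 1.0714) → world pose (0.0581, 0.5846, 1.7143)
step 3: ξ=(vx,vy,ωz)=(-0.0375, -0.1375, -0.4643), dt=1.5 → body Δ=(-0.1208, -0.1712, -0.6964) → world pose (0.2448, 0.4896, 1.0179)
step 4: ξ=(vx,vy,ωz)=(-0.1875, 0.1125, 0.2500), dt=0.5 → body Δ=(-0.0970, 0.0503, 0.1250) → world pose (0.1510, 0.4334, 1.1429)

(0.1510, 0.4334, 1.1429)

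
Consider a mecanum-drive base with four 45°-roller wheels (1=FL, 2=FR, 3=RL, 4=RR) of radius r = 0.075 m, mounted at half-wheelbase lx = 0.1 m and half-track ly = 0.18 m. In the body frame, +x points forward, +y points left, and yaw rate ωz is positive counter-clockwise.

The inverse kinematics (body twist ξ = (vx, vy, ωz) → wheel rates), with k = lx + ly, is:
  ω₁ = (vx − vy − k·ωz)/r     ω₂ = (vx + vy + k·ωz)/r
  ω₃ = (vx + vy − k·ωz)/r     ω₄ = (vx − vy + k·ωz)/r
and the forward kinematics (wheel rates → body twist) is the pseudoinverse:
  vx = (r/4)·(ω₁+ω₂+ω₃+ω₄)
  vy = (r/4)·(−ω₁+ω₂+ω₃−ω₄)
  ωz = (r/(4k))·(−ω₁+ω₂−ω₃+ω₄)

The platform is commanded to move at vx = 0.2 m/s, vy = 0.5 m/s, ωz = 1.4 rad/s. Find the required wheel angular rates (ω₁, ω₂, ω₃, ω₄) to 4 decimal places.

(-9.2267, 14.5600, 4.1067, 1.2267)

k = lx + ly = 0.1 + 0.18 = 0.2800;  k·ωz = 0.2800·1.4 = 0.3920
ω₁ (FL) = (vx − vy − k·ωz)/r = -0.6920/0.075 = -9.2267
ω₂ (FR) = (vx + vy + k·ωz)/r = 1.0920/0.075 = 14.5600
ω₃ (RL) = (vx + vy − k·ωz)/r = 0.3080/0.075 = 4.1067
ω₄ (RR) = (vx − vy + k·ωz)/r = 0.0920/0.075 = 1.2267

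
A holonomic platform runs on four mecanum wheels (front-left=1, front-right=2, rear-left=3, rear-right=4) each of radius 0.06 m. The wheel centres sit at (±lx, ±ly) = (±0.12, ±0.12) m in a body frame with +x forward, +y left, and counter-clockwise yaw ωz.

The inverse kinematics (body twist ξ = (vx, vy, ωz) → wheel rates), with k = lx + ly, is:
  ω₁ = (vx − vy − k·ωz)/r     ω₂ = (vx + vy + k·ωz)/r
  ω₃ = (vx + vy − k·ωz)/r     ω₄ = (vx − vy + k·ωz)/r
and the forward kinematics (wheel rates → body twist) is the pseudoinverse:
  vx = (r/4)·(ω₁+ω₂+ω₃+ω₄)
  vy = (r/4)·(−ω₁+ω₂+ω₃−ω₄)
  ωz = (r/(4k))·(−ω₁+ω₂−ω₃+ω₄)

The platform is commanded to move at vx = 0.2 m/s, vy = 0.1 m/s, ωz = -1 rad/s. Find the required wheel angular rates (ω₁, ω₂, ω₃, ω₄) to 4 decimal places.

(5.6667, 1.0000, 9.0000, -2.3333)

k = lx + ly = 0.12 + 0.12 = 0.2400;  k·ωz = 0.2400·-1 = -0.2400
ω₁ (FL) = (vx − vy − k·ωz)/r = 0.3400/0.06 = 5.6667
ω₂ (FR) = (vx + vy + k·ωz)/r = 0.0600/0.06 = 1.0000
ω₃ (RL) = (vx + vy − k·ωz)/r = 0.5400/0.06 = 9.0000
ω₄ (RR) = (vx − vy + k·ωz)/r = -0.1400/0.06 = -2.3333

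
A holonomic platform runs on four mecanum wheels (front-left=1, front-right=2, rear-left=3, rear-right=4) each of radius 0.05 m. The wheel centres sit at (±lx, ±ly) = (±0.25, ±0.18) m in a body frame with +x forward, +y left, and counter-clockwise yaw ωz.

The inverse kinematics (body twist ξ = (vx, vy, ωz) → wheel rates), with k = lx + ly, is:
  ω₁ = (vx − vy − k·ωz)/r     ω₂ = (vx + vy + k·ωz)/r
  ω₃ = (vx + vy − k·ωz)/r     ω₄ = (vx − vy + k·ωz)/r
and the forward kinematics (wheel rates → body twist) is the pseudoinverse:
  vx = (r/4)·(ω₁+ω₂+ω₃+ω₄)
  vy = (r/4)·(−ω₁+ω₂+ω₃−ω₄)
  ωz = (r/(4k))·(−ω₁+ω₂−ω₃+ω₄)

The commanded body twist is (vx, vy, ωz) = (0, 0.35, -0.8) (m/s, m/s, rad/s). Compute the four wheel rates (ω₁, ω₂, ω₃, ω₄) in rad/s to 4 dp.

(-0.1200, 0.1200, 13.8800, -13.8800)

k = lx + ly = 0.25 + 0.18 = 0.4300;  k·ωz = 0.4300·-0.8 = -0.3440
ω₁ (FL) = (vx − vy − k·ωz)/r = -0.0060/0.05 = -0.1200
ω₂ (FR) = (vx + vy + k·ωz)/r = 0.0060/0.05 = 0.1200
ω₃ (RL) = (vx + vy − k·ωz)/r = 0.6940/0.05 = 13.8800
ω₄ (RR) = (vx − vy + k·ωz)/r = -0.6940/0.05 = -13.8800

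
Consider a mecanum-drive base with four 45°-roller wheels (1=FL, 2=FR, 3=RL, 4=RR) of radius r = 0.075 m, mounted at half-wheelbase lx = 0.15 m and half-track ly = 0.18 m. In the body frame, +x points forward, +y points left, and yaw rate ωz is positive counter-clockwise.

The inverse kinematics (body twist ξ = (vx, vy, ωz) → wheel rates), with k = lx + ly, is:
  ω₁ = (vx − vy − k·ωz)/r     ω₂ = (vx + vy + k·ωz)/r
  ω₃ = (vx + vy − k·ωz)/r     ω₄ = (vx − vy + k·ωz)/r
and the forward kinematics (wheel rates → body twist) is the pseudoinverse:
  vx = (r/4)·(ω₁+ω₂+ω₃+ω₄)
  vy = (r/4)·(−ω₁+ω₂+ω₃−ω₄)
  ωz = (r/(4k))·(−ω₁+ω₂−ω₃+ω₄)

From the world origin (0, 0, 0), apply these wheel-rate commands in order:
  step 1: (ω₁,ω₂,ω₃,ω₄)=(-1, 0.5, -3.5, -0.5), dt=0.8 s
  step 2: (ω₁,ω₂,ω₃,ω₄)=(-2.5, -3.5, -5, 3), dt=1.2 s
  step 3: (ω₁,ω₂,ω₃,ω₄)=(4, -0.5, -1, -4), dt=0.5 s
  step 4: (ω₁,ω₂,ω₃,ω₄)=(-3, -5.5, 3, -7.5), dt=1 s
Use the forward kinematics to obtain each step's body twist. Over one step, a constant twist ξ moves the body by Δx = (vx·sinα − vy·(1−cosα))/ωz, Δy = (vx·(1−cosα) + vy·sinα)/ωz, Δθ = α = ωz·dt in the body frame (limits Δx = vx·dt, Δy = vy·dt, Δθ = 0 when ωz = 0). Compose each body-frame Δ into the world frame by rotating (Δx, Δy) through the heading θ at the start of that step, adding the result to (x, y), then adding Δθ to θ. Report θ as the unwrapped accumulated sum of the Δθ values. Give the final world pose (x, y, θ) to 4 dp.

step 1: ξ=(vx,vy,ωz)=(-0.0844, -0.0281, 0.2557), dt=0.8 → body Δ=(-0.0647, -0.0292, 0.2045) → world pose (-0.0647, -0.0292, 0.2045)
step 2: ξ=(vx,vy,ωz)=(-0.1500, -0.1688, 0.3977), dt=1.2 → body Δ=(-0.1258, -0.2370, 0.4773) → world pose (-0.1398, -0.2869, 0.6818)
step 3: ξ=(vx,vy,ωz)=(-0.0281, -0.0281, -0.4261), dt=0.5 → body Δ=(-0.0154, -0.0125, -0.2131) → world pose (-0.1439, -0.3063, 0.4688)
step 4: ξ=(vx,vy,ωz)=(-0.2437, 0.1500, -0.7386), dt=1.0 → body Δ=(-0.1693, 0.2227, -0.7386) → world pose (-0.3956, -0.1841, -0.2699)

(-0.3956, -0.1841, -0.2699)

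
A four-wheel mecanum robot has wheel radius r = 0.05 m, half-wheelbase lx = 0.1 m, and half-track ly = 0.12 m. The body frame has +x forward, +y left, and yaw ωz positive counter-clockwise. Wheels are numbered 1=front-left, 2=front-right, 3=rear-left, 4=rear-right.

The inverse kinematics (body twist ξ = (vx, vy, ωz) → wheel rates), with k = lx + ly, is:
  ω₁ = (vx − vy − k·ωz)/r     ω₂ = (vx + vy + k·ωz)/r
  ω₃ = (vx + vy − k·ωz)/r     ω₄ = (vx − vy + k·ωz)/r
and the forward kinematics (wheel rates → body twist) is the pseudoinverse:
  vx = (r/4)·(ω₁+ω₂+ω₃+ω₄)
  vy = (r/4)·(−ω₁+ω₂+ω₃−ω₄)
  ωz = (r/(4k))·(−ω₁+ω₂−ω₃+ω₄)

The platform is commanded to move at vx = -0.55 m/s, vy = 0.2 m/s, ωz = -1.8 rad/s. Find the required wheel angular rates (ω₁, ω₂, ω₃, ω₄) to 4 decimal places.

(-7.0800, -14.9200, 0.9200, -22.9200)

k = lx + ly = 0.1 + 0.12 = 0.2200;  k·ωz = 0.2200·-1.8 = -0.3960
ω₁ (FL) = (vx − vy − k·ωz)/r = -0.3540/0.05 = -7.0800
ω₂ (FR) = (vx + vy + k·ωz)/r = -0.7460/0.05 = -14.9200
ω₃ (RL) = (vx + vy − k·ωz)/r = 0.0460/0.05 = 0.9200
ω₄ (RR) = (vx − vy + k·ωz)/r = -1.1460/0.05 = -22.9200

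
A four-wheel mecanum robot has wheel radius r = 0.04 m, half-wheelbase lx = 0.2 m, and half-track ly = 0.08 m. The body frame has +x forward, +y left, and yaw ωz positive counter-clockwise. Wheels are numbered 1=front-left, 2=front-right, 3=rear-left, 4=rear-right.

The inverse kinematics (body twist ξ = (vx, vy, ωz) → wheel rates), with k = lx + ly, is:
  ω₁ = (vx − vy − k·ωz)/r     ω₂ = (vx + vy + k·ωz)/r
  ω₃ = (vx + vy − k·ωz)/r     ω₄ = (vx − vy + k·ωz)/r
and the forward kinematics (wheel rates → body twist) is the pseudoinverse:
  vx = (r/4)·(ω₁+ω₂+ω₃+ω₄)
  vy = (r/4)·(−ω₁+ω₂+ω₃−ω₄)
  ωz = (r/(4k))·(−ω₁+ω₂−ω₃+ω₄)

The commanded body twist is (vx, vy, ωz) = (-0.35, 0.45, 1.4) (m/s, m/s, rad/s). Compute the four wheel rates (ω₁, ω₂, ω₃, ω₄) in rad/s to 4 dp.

k = lx + ly = 0.2 + 0.08 = 0.2800;  k·ωz = 0.2800·1.4 = 0.3920
ω₁ (FL) = (vx − vy − k·ωz)/r = -1.1920/0.04 = -29.8000
ω₂ (FR) = (vx + vy + k·ωz)/r = 0.4920/0.04 = 12.3000
ω₃ (RL) = (vx + vy − k·ωz)/r = -0.2920/0.04 = -7.3000
ω₄ (RR) = (vx − vy + k·ωz)/r = -0.4080/0.04 = -10.2000

(-29.8000, 12.3000, -7.3000, -10.2000)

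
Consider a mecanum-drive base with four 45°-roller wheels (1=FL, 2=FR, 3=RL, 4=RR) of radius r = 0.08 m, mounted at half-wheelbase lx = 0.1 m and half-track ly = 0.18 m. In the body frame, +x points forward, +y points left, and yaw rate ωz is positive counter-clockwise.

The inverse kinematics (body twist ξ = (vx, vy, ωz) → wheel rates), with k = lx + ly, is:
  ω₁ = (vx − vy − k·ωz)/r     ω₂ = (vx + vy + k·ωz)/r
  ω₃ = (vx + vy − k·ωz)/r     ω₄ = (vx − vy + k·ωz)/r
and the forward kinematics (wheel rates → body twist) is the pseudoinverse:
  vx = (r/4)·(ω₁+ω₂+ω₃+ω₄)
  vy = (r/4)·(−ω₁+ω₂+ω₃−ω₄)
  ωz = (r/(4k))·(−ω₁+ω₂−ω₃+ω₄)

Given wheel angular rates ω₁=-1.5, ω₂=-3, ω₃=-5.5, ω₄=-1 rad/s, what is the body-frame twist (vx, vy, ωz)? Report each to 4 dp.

(-0.2200, -0.1200, 0.2143)

k = lx + ly = 0.1 + 0.18 = 0.2800
ω₁+ω₂+ω₃+ω₄ = -11.0000  →  vx = (0.08/4)·-11.0000 = -0.2200
−ω₁+ω₂+ω₃−ω₄ = -6.0000  →  vy = (0.08/4)·-6.0000 = -0.1200
−ω₁+ω₂−ω₃+ω₄ = 3.0000  →  ωz = (0.08/1.1200)·3.0000 = 0.2143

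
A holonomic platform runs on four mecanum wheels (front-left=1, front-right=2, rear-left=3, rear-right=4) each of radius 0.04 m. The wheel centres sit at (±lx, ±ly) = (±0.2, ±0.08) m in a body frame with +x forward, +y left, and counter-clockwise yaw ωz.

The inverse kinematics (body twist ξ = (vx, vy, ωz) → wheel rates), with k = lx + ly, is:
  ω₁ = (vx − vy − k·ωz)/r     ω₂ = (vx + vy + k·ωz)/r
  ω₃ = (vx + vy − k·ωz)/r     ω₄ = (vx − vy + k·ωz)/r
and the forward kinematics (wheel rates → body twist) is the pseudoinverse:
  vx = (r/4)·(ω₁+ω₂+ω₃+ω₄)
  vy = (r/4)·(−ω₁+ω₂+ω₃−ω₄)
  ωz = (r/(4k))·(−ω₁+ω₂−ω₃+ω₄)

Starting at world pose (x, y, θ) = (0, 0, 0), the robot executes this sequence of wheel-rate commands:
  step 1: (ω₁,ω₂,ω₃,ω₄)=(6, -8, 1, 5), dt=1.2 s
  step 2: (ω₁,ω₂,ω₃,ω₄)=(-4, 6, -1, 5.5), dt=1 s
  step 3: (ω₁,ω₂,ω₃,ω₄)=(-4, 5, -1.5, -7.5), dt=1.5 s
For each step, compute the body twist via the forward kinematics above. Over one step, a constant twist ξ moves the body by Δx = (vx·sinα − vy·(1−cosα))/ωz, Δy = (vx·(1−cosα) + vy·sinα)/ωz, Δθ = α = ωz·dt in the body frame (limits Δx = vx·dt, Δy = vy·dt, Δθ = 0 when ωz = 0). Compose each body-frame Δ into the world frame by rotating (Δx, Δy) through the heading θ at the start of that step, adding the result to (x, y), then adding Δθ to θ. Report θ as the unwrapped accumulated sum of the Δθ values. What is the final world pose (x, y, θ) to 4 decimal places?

step 1: ξ=(vx,vy,ωz)=(0.0400, -0.1800, -0.3571), dt=1.2 → body Δ=(0.0010, -0.2196, -0.4286) → world pose (0.0010, -0.2196, -0.4286)
step 2: ξ=(vx,vy,ωz)=(0.0650, 0.0350, 0.5893), dt=1.0 → body Δ=(0.0513, 0.0516, 0.5893) → world pose (0.0691, -0.1939, 0.1607)
step 3: ξ=(vx,vy,ωz)=(-0.0800, 0.1500, 0.1071), dt=1.5 → body Δ=(-0.1375, 0.2144, 0.1607) → world pose (-0.1010, -0.0043, 0.3214)

(-0.1010, -0.0043, 0.3214)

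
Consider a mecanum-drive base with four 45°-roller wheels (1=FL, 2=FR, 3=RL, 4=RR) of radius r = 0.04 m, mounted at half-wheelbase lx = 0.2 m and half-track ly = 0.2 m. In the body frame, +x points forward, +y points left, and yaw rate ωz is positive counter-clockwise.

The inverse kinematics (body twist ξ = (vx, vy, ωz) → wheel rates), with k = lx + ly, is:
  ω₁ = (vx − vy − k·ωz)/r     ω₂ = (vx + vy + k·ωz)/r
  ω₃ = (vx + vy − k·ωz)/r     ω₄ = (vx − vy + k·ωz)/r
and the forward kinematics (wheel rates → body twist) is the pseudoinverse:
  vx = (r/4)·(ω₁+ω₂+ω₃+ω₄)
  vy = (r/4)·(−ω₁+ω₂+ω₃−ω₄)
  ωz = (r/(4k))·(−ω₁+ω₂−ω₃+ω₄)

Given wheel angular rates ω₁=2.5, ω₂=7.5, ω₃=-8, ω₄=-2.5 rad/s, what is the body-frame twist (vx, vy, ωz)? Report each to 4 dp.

(-0.0050, -0.0050, 0.2625)

k = lx + ly = 0.2 + 0.2 = 0.4000
ω₁+ω₂+ω₃+ω₄ = -0.5000  →  vx = (0.04/4)·-0.5000 = -0.0050
−ω₁+ω₂+ω₃−ω₄ = -0.5000  →  vy = (0.04/4)·-0.5000 = -0.0050
−ω₁+ω₂−ω₃+ω₄ = 10.5000  →  ωz = (0.04/1.6000)·10.5000 = 0.2625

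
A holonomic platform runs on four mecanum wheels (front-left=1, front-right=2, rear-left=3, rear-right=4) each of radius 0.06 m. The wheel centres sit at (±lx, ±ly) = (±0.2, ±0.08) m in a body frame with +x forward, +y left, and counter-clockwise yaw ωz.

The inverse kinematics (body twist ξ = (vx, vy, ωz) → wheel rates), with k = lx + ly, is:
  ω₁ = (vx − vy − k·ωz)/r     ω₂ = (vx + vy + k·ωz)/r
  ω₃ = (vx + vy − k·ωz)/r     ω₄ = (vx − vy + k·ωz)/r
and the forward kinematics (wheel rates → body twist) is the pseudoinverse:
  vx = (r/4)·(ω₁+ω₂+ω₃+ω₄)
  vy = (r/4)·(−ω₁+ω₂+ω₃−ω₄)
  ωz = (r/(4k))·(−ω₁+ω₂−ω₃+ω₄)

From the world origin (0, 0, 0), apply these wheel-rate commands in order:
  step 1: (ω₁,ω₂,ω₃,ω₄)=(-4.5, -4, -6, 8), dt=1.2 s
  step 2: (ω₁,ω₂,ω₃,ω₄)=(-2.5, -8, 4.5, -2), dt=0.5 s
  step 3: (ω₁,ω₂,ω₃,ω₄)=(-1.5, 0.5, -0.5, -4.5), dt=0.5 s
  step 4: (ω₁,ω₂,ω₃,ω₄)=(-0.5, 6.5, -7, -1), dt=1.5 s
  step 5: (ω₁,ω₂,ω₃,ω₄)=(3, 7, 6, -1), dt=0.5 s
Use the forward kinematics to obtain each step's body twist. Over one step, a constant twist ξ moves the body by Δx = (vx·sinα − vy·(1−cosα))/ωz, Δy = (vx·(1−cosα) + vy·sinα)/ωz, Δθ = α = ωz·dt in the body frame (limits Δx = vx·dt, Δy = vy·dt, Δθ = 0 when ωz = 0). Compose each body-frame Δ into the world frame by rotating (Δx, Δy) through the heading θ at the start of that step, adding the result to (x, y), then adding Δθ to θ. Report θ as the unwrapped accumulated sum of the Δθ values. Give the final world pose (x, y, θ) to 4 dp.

(-0.2265, -0.1981, 1.5214)

step 1: ξ=(vx,vy,ωz)=(-0.0975, -0.2025, 0.7768), dt=1.2 → body Δ=(0.0045, -0.2600, 0.9321) → world pose (0.0045, -0.2600, 0.9321)
step 2: ξ=(vx,vy,ωz)=(-0.1200, 0.0150, -0.6429), dt=0.5 → body Δ=(-0.0578, 0.0169, -0.3214) → world pose (-0.0435, -0.2963, 0.6107)
step 3: ξ=(vx,vy,ωz)=(-0.0900, 0.0900, -0.1071), dt=0.5 → body Δ=(-0.0438, 0.0462, -0.0536) → world pose (-0.1059, -0.2836, 0.5571)
step 4: ξ=(vx,vy,ωz)=(-0.0300, 0.0150, 0.6964), dt=1.5 → body Δ=(-0.0480, -0.0028, 1.0446) → world pose (-0.1451, -0.3113, 1.6018)
step 5: ξ=(vx,vy,ωz)=(0.2250, 0.1650, -0.1607), dt=0.5 → body Δ=(0.1157, 0.0779, -0.0804) → world pose (-0.2265, -0.1981, 1.5214)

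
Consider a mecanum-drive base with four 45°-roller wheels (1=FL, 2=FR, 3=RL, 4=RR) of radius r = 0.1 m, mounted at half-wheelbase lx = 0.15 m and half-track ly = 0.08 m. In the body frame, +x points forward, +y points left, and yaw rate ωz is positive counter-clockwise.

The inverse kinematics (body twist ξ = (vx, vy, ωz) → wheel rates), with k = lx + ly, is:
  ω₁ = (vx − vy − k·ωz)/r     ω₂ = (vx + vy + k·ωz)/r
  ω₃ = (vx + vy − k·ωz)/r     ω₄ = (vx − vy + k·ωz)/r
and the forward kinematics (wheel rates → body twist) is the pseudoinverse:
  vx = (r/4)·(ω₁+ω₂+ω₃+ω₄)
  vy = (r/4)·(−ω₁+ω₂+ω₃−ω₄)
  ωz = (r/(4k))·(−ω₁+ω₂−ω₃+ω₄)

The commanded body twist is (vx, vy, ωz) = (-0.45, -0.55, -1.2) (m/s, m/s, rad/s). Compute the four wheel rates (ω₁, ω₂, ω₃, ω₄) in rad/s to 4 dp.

k = lx + ly = 0.15 + 0.08 = 0.2300;  k·ωz = 0.2300·-1.2 = -0.2760
ω₁ (FL) = (vx − vy − k·ωz)/r = 0.3760/0.1 = 3.7600
ω₂ (FR) = (vx + vy + k·ωz)/r = -1.2760/0.1 = -12.7600
ω₃ (RL) = (vx + vy − k·ωz)/r = -0.7240/0.1 = -7.2400
ω₄ (RR) = (vx − vy + k·ωz)/r = -0.1760/0.1 = -1.7600

(3.7600, -12.7600, -7.2400, -1.7600)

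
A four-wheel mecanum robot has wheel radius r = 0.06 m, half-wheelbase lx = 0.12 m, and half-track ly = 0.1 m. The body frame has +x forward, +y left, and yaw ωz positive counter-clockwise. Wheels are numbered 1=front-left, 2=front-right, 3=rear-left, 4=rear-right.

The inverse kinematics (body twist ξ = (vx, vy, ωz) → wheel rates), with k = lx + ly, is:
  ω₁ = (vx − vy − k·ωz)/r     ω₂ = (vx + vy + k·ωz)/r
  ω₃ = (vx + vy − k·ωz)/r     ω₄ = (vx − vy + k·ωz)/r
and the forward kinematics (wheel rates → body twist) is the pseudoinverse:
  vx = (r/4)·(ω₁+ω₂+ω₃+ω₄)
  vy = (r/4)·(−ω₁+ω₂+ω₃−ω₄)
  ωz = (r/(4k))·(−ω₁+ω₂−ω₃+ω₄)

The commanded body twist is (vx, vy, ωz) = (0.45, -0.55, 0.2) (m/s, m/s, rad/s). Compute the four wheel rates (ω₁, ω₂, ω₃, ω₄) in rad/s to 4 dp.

(15.9333, -0.9333, -2.4000, 17.4000)

k = lx + ly = 0.12 + 0.1 = 0.2200;  k·ωz = 0.2200·0.2 = 0.0440
ω₁ (FL) = (vx − vy − k·ωz)/r = 0.9560/0.06 = 15.9333
ω₂ (FR) = (vx + vy + k·ωz)/r = -0.0560/0.06 = -0.9333
ω₃ (RL) = (vx + vy − k·ωz)/r = -0.1440/0.06 = -2.4000
ω₄ (RR) = (vx − vy + k·ωz)/r = 1.0440/0.06 = 17.4000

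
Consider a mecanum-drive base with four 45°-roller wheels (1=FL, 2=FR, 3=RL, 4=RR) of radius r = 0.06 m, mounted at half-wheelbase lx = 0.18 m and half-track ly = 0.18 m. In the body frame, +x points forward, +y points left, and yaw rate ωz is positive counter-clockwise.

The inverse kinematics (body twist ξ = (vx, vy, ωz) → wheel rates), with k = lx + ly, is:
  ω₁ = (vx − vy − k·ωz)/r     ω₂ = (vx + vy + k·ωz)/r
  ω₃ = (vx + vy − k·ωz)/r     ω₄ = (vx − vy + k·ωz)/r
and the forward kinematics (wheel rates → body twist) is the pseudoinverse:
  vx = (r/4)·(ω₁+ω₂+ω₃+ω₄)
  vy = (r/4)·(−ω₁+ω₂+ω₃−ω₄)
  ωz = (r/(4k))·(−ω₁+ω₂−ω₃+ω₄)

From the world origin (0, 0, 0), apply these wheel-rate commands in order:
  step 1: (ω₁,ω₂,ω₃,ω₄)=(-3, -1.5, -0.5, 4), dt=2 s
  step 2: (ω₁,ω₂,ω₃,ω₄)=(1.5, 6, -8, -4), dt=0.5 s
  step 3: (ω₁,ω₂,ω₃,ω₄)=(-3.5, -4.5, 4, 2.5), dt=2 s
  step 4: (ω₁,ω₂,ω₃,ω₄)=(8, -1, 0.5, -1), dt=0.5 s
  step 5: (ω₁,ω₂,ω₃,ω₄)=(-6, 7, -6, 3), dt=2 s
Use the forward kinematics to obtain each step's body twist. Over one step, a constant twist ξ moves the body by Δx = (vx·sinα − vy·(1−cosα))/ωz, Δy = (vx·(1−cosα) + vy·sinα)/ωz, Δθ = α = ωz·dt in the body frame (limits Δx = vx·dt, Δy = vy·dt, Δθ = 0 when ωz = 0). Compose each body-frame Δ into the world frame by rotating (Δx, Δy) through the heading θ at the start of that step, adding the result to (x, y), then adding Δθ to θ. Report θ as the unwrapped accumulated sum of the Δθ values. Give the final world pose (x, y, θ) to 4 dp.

(-0.1334, -0.1634, 2.0833)

step 1: ξ=(vx,vy,ωz)=(-0.0150, -0.0450, 0.2500), dt=2.0 → body Δ=(-0.0067, -0.0936, 0.5000) → world pose (-0.0067, -0.0936, 0.5000)
step 2: ξ=(vx,vy,ωz)=(-0.0675, 0.0075, 0.3542), dt=0.5 → body Δ=(-0.0339, 0.0007, 0.1771) → world pose (-0.0368, -0.1092, 0.6771)
step 3: ξ=(vx,vy,ωz)=(-0.0225, 0.0075, -0.1042), dt=2.0 → body Δ=(-0.0431, 0.0196, -0.2083) → world pose (-0.0827, -0.1210, 0.4687)
step 4: ξ=(vx,vy,ωz)=(0.0975, -0.1125, -0.4375), dt=0.5 → body Δ=(0.0422, -0.0611, -0.2188) → world pose (-0.0174, -0.1564, 0.2500)
step 5: ξ=(vx,vy,ωz)=(-0.0300, 0.0600, 0.9167), dt=2.0 → body Δ=(-0.1140, 0.0220, 1.8333) → world pose (-0.1334, -0.1634, 2.0833)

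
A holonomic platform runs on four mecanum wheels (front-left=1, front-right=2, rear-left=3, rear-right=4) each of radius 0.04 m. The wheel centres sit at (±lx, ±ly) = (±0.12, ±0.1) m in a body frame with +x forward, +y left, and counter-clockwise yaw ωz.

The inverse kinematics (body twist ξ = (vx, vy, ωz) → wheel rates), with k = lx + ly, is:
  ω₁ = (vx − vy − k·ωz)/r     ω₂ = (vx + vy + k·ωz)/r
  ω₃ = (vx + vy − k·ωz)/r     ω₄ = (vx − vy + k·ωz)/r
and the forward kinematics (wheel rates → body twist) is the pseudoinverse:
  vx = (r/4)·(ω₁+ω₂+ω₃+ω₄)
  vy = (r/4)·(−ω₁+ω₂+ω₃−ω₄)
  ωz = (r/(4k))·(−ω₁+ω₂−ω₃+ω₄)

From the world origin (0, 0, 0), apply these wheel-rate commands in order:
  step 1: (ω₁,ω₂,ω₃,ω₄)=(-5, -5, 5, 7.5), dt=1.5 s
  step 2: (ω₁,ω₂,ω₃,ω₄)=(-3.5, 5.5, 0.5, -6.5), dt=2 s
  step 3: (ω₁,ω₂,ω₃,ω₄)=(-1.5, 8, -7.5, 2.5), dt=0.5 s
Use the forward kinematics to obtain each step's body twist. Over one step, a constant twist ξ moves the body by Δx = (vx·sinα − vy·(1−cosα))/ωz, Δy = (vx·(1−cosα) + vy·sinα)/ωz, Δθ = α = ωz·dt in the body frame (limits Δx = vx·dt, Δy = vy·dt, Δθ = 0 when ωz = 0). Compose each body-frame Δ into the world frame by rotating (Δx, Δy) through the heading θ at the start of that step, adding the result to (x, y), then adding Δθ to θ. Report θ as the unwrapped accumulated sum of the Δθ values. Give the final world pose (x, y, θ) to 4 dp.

(-0.1116, 0.2559, 0.7955)

step 1: ξ=(vx,vy,ωz)=(0.0250, -0.0250, 0.1136), dt=1.5 → body Δ=(0.0405, -0.0341, 0.1705) → world pose (0.0405, -0.0341, 0.1705)
step 2: ξ=(vx,vy,ωz)=(-0.0400, 0.1600, 0.0909), dt=2.0 → body Δ=(-0.1086, 0.3110, 0.1818) → world pose (-0.1192, 0.2539, 0.3523)
step 3: ξ=(vx,vy,ωz)=(0.0150, -0.0050, 0.8864), dt=0.5 → body Δ=(0.0078, -0.0008, 0.4432) → world pose (-0.1116, 0.2559, 0.7955)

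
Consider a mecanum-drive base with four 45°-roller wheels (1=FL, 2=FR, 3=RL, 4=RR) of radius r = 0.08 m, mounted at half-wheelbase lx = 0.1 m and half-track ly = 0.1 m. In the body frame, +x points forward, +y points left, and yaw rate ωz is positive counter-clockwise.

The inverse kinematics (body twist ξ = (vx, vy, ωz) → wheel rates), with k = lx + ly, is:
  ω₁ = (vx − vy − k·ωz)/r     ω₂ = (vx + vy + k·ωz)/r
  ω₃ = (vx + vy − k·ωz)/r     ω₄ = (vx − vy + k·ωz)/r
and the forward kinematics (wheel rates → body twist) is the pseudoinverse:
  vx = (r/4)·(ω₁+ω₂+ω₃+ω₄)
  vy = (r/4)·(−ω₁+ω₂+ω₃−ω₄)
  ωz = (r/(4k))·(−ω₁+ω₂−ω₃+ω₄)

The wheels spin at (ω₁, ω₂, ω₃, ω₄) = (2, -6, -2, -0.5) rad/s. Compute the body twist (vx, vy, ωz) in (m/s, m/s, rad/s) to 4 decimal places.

k = lx + ly = 0.1 + 0.1 = 0.2000
ω₁+ω₂+ω₃+ω₄ = -6.5000  →  vx = (0.08/4)·-6.5000 = -0.1300
−ω₁+ω₂+ω₃−ω₄ = -9.5000  →  vy = (0.08/4)·-9.5000 = -0.1900
−ω₁+ω₂−ω₃+ω₄ = -6.5000  →  ωz = (0.08/0.8000)·-6.5000 = -0.6500

(-0.1300, -0.1900, -0.6500)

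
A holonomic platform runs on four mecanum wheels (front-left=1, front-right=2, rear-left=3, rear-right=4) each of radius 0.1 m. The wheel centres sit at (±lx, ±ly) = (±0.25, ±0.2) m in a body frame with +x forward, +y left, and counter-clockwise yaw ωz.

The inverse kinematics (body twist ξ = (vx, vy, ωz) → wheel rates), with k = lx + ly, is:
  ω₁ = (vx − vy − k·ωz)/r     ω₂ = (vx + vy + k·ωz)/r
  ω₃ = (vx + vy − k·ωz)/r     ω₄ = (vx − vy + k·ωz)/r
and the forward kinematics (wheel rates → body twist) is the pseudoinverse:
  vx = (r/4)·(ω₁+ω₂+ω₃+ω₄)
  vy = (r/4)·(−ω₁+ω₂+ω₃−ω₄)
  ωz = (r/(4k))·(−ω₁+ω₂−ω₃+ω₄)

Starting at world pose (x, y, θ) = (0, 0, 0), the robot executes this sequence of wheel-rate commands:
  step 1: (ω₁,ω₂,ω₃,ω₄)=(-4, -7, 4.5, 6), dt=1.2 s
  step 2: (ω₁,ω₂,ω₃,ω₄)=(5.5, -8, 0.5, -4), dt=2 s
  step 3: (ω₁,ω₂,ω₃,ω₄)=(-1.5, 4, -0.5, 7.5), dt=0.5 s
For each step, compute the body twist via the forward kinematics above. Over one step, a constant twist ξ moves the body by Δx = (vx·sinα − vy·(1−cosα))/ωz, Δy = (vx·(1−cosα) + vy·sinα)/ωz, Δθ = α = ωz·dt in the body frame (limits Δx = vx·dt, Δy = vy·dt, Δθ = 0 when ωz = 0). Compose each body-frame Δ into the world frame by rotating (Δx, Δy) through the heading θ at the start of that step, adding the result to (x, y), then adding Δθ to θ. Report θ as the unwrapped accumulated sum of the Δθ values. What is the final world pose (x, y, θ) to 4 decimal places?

(-0.5425, -0.1816, -1.7250)

step 1: ξ=(vx,vy,ωz)=(-0.0125, -0.1125, -0.0833), dt=1.2 → body Δ=(-0.0217, -0.1340, -0.1000) → world pose (-0.0217, -0.1340, -0.1000)
step 2: ξ=(vx,vy,ωz)=(-0.1500, -0.2250, -1.0000), dt=2.0 → body Δ=(-0.4550, 0.0078, -2.0000) → world pose (-0.4737, -0.0808, -2.1000)
step 3: ξ=(vx,vy,ωz)=(0.2375, -0.0625, 0.7500), dt=0.5 → body Δ=(0.1218, -0.0085, 0.3750) → world pose (-0.5425, -0.1816, -1.7250)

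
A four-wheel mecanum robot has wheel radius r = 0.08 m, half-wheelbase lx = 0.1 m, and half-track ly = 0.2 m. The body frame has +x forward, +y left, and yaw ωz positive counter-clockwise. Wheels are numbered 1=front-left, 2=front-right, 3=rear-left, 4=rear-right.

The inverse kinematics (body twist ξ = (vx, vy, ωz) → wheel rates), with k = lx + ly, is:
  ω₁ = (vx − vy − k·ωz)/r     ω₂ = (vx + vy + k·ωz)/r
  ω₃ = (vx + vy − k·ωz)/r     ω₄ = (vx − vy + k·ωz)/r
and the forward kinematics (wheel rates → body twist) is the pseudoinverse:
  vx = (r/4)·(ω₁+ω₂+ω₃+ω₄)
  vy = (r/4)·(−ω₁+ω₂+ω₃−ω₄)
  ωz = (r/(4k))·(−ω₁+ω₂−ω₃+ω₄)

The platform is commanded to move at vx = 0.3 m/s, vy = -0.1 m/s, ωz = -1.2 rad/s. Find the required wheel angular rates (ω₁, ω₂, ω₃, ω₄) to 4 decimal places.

k = lx + ly = 0.1 + 0.2 = 0.3000;  k·ωz = 0.3000·-1.2 = -0.3600
ω₁ (FL) = (vx − vy − k·ωz)/r = 0.7600/0.08 = 9.5000
ω₂ (FR) = (vx + vy + k·ωz)/r = -0.1600/0.08 = -2.0000
ω₃ (RL) = (vx + vy − k·ωz)/r = 0.5600/0.08 = 7.0000
ω₄ (RR) = (vx − vy + k·ωz)/r = 0.0400/0.08 = 0.5000

(9.5000, -2.0000, 7.0000, 0.5000)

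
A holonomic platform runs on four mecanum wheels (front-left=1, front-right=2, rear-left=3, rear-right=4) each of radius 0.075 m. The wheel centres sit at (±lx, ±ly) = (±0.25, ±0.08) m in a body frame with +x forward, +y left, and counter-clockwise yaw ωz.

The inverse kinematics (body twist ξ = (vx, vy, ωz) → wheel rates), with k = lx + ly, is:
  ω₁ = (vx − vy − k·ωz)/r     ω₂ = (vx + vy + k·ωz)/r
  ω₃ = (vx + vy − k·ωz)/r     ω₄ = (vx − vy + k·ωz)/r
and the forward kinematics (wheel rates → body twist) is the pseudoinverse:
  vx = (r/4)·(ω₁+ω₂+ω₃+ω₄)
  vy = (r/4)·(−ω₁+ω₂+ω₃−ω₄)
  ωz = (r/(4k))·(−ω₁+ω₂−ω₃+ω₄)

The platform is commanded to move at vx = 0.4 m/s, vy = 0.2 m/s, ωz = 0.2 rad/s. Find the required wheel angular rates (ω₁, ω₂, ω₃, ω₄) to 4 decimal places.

k = lx + ly = 0.25 + 0.08 = 0.3300;  k·ωz = 0.3300·0.2 = 0.0660
ω₁ (FL) = (vx − vy − k·ωz)/r = 0.1340/0.075 = 1.7867
ω₂ (FR) = (vx + vy + k·ωz)/r = 0.6660/0.075 = 8.8800
ω₃ (RL) = (vx + vy − k·ωz)/r = 0.5340/0.075 = 7.1200
ω₄ (RR) = (vx − vy + k·ωz)/r = 0.2660/0.075 = 3.5467

(1.7867, 8.8800, 7.1200, 3.5467)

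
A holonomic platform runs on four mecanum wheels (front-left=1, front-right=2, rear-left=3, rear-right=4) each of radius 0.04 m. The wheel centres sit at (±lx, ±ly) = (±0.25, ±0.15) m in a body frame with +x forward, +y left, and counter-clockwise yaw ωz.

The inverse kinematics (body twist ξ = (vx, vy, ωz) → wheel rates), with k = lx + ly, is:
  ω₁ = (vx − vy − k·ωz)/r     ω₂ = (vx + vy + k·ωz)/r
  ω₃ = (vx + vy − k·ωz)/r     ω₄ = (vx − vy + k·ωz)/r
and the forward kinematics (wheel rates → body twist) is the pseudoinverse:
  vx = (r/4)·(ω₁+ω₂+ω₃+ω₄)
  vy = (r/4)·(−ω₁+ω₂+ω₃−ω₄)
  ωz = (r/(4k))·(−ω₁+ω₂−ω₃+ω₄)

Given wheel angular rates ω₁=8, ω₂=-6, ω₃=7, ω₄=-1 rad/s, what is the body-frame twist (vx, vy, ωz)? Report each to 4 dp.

(0.0800, -0.0600, -0.5500)

k = lx + ly = 0.25 + 0.15 = 0.4000
ω₁+ω₂+ω₃+ω₄ = 8.0000  →  vx = (0.04/4)·8.0000 = 0.0800
−ω₁+ω₂+ω₃−ω₄ = -6.0000  →  vy = (0.04/4)·-6.0000 = -0.0600
−ω₁+ω₂−ω₃+ω₄ = -22.0000  →  ωz = (0.04/1.6000)·-22.0000 = -0.5500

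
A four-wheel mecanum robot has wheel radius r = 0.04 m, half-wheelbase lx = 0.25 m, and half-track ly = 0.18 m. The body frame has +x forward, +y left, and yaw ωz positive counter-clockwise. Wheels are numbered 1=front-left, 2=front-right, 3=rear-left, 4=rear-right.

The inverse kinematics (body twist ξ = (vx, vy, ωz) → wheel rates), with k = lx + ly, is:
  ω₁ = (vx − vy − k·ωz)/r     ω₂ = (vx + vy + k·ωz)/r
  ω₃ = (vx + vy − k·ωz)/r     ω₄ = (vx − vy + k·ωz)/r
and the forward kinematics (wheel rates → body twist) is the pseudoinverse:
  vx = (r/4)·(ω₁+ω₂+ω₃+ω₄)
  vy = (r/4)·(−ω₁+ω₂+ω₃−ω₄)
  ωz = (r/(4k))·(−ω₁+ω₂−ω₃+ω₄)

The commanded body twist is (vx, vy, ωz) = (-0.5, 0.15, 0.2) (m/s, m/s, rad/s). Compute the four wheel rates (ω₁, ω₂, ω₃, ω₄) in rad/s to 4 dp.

(-18.4000, -6.6000, -10.9000, -14.1000)

k = lx + ly = 0.25 + 0.18 = 0.4300;  k·ωz = 0.4300·0.2 = 0.0860
ω₁ (FL) = (vx − vy − k·ωz)/r = -0.7360/0.04 = -18.4000
ω₂ (FR) = (vx + vy + k·ωz)/r = -0.2640/0.04 = -6.6000
ω₃ (RL) = (vx + vy − k·ωz)/r = -0.4360/0.04 = -10.9000
ω₄ (RR) = (vx − vy + k·ωz)/r = -0.5640/0.04 = -14.1000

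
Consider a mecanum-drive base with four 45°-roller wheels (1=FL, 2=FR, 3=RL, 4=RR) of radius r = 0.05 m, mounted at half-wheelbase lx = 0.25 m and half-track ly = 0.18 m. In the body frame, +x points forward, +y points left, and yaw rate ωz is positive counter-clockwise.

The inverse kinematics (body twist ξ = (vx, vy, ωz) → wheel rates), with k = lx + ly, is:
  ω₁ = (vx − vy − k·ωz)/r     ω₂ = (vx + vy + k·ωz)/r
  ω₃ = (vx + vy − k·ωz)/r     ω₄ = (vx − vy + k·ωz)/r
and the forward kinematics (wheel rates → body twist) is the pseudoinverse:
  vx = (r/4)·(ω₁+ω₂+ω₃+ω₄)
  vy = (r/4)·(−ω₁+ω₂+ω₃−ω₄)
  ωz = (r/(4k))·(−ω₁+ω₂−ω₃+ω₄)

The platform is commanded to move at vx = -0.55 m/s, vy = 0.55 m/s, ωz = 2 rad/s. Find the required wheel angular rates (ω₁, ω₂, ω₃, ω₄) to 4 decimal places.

k = lx + ly = 0.25 + 0.18 = 0.4300;  k·ωz = 0.4300·2 = 0.8600
ω₁ (FL) = (vx − vy − k·ωz)/r = -1.9600/0.05 = -39.2000
ω₂ (FR) = (vx + vy + k·ωz)/r = 0.8600/0.05 = 17.2000
ω₃ (RL) = (vx + vy − k·ωz)/r = -0.8600/0.05 = -17.2000
ω₄ (RR) = (vx − vy + k·ωz)/r = -0.2400/0.05 = -4.8000

(-39.2000, 17.2000, -17.2000, -4.8000)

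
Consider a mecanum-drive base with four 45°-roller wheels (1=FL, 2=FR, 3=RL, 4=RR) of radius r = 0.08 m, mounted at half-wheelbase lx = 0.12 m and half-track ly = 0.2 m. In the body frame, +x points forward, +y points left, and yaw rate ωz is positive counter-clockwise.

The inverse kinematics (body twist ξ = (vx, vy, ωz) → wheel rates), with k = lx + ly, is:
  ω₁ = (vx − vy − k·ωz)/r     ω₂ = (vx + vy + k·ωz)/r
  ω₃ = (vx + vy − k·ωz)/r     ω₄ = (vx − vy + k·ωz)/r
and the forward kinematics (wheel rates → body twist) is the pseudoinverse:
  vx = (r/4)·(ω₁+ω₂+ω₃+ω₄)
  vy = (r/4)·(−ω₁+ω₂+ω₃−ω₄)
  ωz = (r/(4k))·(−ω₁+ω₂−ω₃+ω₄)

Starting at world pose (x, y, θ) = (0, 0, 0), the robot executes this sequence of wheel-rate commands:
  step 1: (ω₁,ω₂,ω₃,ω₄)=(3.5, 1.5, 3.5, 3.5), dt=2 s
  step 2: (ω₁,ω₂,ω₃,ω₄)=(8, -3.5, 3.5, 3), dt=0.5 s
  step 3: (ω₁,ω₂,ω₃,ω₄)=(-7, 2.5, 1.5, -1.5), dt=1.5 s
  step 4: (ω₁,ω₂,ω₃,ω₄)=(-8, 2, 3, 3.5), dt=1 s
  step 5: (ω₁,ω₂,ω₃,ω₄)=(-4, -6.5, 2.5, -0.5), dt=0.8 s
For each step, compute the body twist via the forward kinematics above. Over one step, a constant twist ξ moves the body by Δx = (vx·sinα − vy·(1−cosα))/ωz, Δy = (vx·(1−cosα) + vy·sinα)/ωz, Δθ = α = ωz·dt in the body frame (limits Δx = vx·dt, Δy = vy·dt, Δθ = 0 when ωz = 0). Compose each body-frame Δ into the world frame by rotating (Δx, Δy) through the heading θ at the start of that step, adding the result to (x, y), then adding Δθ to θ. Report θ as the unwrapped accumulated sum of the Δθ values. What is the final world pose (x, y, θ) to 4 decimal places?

step 1: ξ=(vx,vy,ωz)=(0.2400, -0.0400, -0.1250), dt=2.0 → body Δ=(0.4651, -0.1389, -0.2500) → world pose (0.4651, -0.1389, -0.2500)
step 2: ξ=(vx,vy,ωz)=(0.2200, -0.2200, -0.7500), dt=0.5 → body Δ=(0.0871, -0.1278, -0.3750) → world pose (0.5178, -0.2842, -0.6250)
step 3: ξ=(vx,vy,ωz)=(-0.0900, 0.2500, 0.4062), dt=1.5 → body Δ=(-0.2376, 0.3123, 0.6094) → world pose (0.5079, 0.1081, -0.0156)
step 4: ξ=(vx,vy,ωz)=(0.0100, 0.1900, 0.6562), dt=1.0 → body Δ=(-0.0508, 0.1798, 0.6562) → world pose (0.4599, 0.2886, 0.6406)
step 5: ξ=(vx,vy,ωz)=(-0.1700, 0.0100, -0.3438), dt=0.8 → body Δ=(-0.1332, 0.0265, -0.2750) → world pose (0.3372, 0.2303, 0.3656)

(0.3372, 0.2303, 0.3656)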